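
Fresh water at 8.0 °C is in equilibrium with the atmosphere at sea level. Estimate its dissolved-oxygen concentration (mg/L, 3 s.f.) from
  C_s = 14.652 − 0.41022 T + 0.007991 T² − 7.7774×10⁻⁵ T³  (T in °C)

C_s = 14.652 − 0.41022×8.0 + 0.007991×8.0² − 7.7774×10⁻⁵×8.0³ = 11.84 mg/L.

C_s ≈ 11.8 mg/L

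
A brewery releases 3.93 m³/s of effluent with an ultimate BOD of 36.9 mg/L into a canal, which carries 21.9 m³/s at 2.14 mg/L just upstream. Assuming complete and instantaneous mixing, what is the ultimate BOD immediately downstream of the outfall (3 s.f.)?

Flow-weighted mixing: C = (Q_r C_r + Q_w C_w)/(Q_r + Q_w)
= (21.9×2.14 + 3.93×36.9)/(21.9 + 3.93) = 191.9/25.83 = 7.429 mg/L.

7.43 mg/L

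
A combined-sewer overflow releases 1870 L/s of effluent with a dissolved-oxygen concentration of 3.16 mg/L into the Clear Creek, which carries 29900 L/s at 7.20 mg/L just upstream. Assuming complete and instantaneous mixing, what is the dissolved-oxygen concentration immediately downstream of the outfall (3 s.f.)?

6.96 mg/L

Flow-weighted mixing: C = (Q_r C_r + Q_w C_w)/(Q_r + Q_w)
= (29900×7.20 + 1870×3.16)/(29900 + 1870) = 221200/31770 = 6.962 mg/L.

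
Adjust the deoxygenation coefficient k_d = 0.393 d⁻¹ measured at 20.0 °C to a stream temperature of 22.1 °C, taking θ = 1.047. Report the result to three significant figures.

k_d(T₂) = k_d(T₁) · θ^(T₂−T₁) = 0.393 × 1.047^(22.1−20.0)
= 0.393 × 1.047^2.10 = 0.393 × 1.101 = 0.4328 d⁻¹.

k_d ≈ 0.433 d⁻¹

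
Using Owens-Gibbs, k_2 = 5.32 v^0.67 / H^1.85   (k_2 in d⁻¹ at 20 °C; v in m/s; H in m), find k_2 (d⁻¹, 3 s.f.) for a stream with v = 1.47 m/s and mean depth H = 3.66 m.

k_2 ≈ 0.625 d⁻¹

k_2 = 5.32 × 1.47^0.67 / 3.66^1.85 = 5.32 × 1.295 / 11.03 = 0.6246 d⁻¹.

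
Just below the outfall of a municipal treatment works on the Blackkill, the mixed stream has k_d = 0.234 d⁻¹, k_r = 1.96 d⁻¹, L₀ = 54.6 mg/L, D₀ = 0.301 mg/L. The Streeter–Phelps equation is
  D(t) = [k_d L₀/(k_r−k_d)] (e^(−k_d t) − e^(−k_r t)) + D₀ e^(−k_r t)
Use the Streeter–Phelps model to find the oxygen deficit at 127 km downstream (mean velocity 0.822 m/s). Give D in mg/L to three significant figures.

Travel time t = x/v = 127 km / (0.822 m/s) = 127000 m / 0.822 m/s = 154500 s = 1.788 d.
k_d L₀/(k_r−k_d) = 0.234×54.6/(1.96−0.234) = 12.78/1.726 = 7.402 mg/L.
e^(−k_d t) = e^(−0.234×1.788) = 0.6581; e^(−k_r t) = e^(−1.96×1.788) = 0.03005.
D = 7.402 × (0.6581 − 0.03005) + 0.301 × 0.03005 = 4.649 + 0.009045 = 4.658 mg/L.

D ≈ 4.66 mg/L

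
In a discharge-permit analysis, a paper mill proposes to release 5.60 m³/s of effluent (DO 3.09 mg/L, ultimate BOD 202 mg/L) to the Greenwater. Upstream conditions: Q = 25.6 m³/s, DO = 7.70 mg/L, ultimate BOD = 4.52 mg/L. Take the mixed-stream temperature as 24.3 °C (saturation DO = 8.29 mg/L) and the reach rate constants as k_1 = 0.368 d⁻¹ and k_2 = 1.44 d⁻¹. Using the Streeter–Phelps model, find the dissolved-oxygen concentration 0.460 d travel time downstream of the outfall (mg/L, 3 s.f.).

Mixed DO = (25.6×7.70 + 5.60×3.09)/(25.6+5.60) = 214.4/31.20 = 6.873 mg/L.
Mixed L₀ = (25.6×4.52 + 5.60×202)/(31.20) = 1247/31.20 = 39.97 mg/L.
Initial deficit D₀ = C_s − DO₀ = 8.29 − 6.873 = 1.417 mg/L.
D(0.460) = [0.368×39.97/(1.44−0.368)](e^(−0.368×0.460) − e^(−1.44×0.460)) + 1.417 e^(−1.44×0.460)
= 13.72 × (0.8443 − 0.5156) + 1.417 × 0.5156 = 5.240 mg/L.
DO = 8.29 − 5.240 = 3.050 mg/L.

DO ≈ 3.05 mg/L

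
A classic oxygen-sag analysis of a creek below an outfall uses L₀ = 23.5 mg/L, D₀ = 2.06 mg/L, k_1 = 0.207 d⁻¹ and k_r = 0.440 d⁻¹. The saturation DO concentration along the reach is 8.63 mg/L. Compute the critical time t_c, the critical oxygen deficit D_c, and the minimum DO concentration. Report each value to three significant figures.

t_c = [1/(k_r−k_1)] ln[(k_r/k_1)(1 − D₀(k_r−k_1)/(k_1 L₀))]
= [1/(0.440−0.207)] ln[(0.440/0.207)(1 − 2.06×0.2330/(0.207×23.5))]
= (1/0.2330) ln[2.126 × 0.9013] = 4.292 × ln(1.916) = 4.292 × 0.6502 = 2.790 d.
D_c = (k_1/k_r) L₀ e^(−k_1 t_c) = (0.207/0.440) × 23.5 × e^(−0.207×2.790) = 0.4705 × 23.5 × 0.5612 = 6.205 mg/L.
Minimum DO = C_s − D_c = 8.63 − 6.205 = 2.425 mg/L.

t_c ≈ 2.79 d; D_c ≈ 6.20 mg/L; min DO ≈ 2.43 mg/L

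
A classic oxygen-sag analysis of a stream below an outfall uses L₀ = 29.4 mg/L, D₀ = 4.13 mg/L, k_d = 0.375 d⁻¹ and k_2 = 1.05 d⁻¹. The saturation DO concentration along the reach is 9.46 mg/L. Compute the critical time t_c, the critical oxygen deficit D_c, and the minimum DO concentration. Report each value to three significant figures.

t_c ≈ 1.09 d; D_c ≈ 6.97 mg/L; min DO ≈ 2.49 mg/L

With k_2/k_d = 2.800 and 1 − D₀(k_2−k_d)/(k_d L₀) = 0.7471,
t_c = ln(2.800 × 0.7471) / (1.05 − 0.375) = ln(2.092) / 0.6750 = 0.7381/0.6750 = 1.094 d.
D_c = (k_d/k_2) L₀ e^(−k_d t_c) = (0.375/1.05) × 29.4 × e^(−0.375×1.094) = 0.3571 × 29.4 × 0.6636 = 6.968 mg/L.
Minimum DO = C_s − D_c = 9.46 − 6.968 = 2.492 mg/L.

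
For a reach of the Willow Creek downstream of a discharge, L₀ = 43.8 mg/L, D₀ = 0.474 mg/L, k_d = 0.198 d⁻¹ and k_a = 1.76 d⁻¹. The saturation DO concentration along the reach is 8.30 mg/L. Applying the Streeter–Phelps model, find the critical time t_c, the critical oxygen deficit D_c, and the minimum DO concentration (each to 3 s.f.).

t_c ≈ 1.34 d; D_c ≈ 3.78 mg/L; min DO ≈ 4.52 mg/L

t_c = [1/(k_a−k_d)] ln[(k_a/k_d)(1 − D₀(k_a−k_d)/(k_d L₀))]
= [1/(1.76−0.198)] ln[(1.76/0.198)(1 − 0.474×1.562/(0.198×43.8))]
= (1/1.562) ln[8.889 × 0.9146] = 0.6402 × ln(8.130) = 0.6402 × 2.096 = 1.342 d.
L(t_c) = L₀ e^(−k_d t_c) = 43.8 × 0.7667 = 33.58 mg/L, and at the critical point k_a D_c = k_d L, so D_c = (0.198/1.76) × 33.58 = 3.778 mg/L.
Minimum DO = C_s − D_c = 8.30 − 3.778 = 4.522 mg/L.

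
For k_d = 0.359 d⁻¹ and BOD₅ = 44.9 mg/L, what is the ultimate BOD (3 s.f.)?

L₀ ≈ 53.8 mg/L

BOD₅ = L₀(1 − e^(−5k_d)) ⇒ L₀ = BOD₅ / (1 − e^(−5×0.359))
= 44.9 / (1 − 0.1661) = 44.9 / 0.8339 = 53.85 mg/L.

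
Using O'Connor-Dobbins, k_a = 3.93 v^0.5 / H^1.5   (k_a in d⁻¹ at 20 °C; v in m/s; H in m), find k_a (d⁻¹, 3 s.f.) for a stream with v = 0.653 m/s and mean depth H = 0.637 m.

k_a = 3.93 × 0.653^0.5 / 0.637^1.5 = 3.93 × 0.8081 / 0.5084 = 6.247 d⁻¹.

k_a ≈ 6.25 d⁻¹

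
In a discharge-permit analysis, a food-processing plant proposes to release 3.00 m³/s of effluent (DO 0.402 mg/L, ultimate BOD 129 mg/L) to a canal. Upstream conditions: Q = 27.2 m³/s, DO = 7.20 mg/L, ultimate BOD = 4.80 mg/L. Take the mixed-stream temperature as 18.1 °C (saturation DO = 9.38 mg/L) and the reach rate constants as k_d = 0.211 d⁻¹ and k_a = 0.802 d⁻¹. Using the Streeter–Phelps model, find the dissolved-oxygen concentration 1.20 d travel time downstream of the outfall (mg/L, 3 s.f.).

DO ≈ 5.88 mg/L

Mixed DO = (27.2×7.20 + 3.00×0.402)/(27.2+3.00) = 197.0/30.20 = 6.525 mg/L.
Mixed L₀ = (27.2×4.80 + 3.00×129)/(30.20) = 517.6/30.20 = 17.14 mg/L.
Initial deficit D₀ = C_s − DO₀ = 9.38 − 6.525 = 2.855 mg/L.
D(1.20) = [0.211×17.14/(0.802−0.211)](e^(−0.211×1.20) − e^(−0.802×1.20)) + 2.855 e^(−0.802×1.20)
= 6.119 × (0.7763 − 0.3820) + 2.855 × 0.3820 = 3.503 mg/L.
DO = 9.38 − 3.503 = 5.877 mg/L.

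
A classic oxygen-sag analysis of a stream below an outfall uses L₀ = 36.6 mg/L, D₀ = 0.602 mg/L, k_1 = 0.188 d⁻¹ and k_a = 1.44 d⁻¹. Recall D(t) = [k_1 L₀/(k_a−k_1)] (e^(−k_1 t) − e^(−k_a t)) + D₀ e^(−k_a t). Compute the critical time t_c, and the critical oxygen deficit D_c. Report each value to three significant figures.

t_c ≈ 1.53 d; D_c ≈ 3.58 mg/L

At the critical point dD/dt = 0, so k_1 L₀ e^(−k_1 t) = k_a D. Substituting D(t) from the Streeter–Phelps equation and solving for t gives
t_c = ln[(k_a/k_1)(1 − D₀(k_a−k_1)/(k_1 L₀))] / (k_a−k_1).
Here k_a−k_1 = 1.252 d⁻¹ and 1 − D₀(k_a−k_1)/(k_1 L₀) = 1 − 0.602×1.252/(0.188×36.6) = 0.8905, so
t_c = ln(7.660 × 0.8905) / 1.252 = 1.920 / 1.252 = 1.534 d.
D_c = (k_1/k_a) L₀ e^(−k_1 t_c) = (0.188/1.44) × 36.6 × e^(−0.188×1.534) = 0.1306 × 36.6 × 0.7495 = 3.582 mg/L.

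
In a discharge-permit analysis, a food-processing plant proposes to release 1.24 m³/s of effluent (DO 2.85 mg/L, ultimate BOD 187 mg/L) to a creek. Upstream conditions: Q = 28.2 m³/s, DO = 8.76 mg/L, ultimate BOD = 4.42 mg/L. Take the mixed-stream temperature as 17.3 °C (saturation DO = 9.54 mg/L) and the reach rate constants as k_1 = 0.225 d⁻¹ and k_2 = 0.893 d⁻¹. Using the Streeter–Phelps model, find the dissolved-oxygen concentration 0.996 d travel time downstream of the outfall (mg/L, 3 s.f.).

DO ≈ 7.53 mg/L

Mixed DO = (28.2×8.76 + 1.24×2.85)/(28.2+1.24) = 250.6/29.44 = 8.511 mg/L.
Mixed L₀ = (28.2×4.42 + 1.24×187)/(29.44) = 356.5/29.44 = 12.11 mg/L.
Initial deficit D₀ = C_s − DO₀ = 9.54 − 8.511 = 1.029 mg/L.
D(0.996) = [0.225×12.11/(0.893−0.225)](e^(−0.225×0.996) − e^(−0.893×0.996)) + 1.029 e^(−0.893×0.996)
= 4.079 × (0.7992 − 0.4109) + 1.029 × 0.4109 = 2.007 mg/L.
DO = 9.54 − 2.007 = 7.533 mg/L.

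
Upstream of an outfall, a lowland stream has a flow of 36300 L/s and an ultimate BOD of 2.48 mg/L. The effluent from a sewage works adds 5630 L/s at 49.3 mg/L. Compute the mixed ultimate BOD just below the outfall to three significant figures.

Flow-weighted mixing: C = (Q_r C_r + Q_w C_w)/(Q_r + Q_w)
= (36300×2.48 + 5630×49.3)/(36300 + 5630) = 367600/41930 = 8.767 mg/L.

8.77 mg/L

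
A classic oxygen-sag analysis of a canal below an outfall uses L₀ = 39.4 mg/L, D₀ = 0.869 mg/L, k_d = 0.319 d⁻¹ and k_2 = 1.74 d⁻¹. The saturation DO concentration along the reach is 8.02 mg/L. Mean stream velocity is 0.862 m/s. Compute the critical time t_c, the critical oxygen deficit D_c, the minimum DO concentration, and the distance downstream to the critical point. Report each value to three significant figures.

t_c ≈ 1.12 d; D_c ≈ 5.05 mg/L; min DO ≈ 2.97 mg/L; x_c ≈ 83.5 km

With k_2/k_d = 5.455 and 1 − D₀(k_2−k_d)/(k_d L₀) = 0.9018,
t_c = ln(5.455 × 0.9018) / (1.74 − 0.319) = ln(4.919) / 1.421 = 1.593/1.421 = 1.121 d.
D_c = (k_d/k_2) L₀ e^(−k_d t_c) = (0.319/1.74) × 39.4 × e^(−0.319×1.121) = 0.1833 × 39.4 × 0.6993 = 5.052 mg/L.
Minimum DO = C_s − D_c = 8.02 − 5.052 = 2.968 mg/L.
x_c = v t_c = 0.862 m/s × 1.121 d × 86400 s/d = 83490 m ≈ 83.5 km.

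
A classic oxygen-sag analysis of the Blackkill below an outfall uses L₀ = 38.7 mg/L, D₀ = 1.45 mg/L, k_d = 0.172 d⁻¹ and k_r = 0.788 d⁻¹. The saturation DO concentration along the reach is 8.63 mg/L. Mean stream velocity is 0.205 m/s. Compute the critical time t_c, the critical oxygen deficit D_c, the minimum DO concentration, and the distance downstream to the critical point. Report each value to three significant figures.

At the critical point dD/dt = 0, so k_d L₀ e^(−k_d t) = k_r D. Substituting D(t) from the Streeter–Phelps equation and solving for t gives
t_c = ln[(k_r/k_d)(1 − D₀(k_r−k_d)/(k_d L₀))] / (k_r−k_d).
Here k_r−k_d = 0.6160 d⁻¹ and 1 − D₀(k_r−k_d)/(k_d L₀) = 1 − 1.45×0.6160/(0.172×38.7) = 0.8658, so
t_c = ln(4.581 × 0.8658) / 0.6160 = 1.378 / 0.6160 = 2.237 d.
D_c = (k_d/k_r) L₀ e^(−k_d t_c) = (0.172/0.788) × 38.7 × e^(−0.172×2.237) = 0.2183 × 38.7 × 0.6806 = 5.749 mg/L.
Minimum DO = C_s − D_c = 8.63 − 5.749 = 2.881 mg/L.
x_c = v t_c = 0.205 m/s × 2.237 d × 86400 s/d = 39620 m ≈ 39.6 km.

t_c ≈ 2.24 d; D_c ≈ 5.75 mg/L; min DO ≈ 2.88 mg/L; x_c ≈ 39.6 km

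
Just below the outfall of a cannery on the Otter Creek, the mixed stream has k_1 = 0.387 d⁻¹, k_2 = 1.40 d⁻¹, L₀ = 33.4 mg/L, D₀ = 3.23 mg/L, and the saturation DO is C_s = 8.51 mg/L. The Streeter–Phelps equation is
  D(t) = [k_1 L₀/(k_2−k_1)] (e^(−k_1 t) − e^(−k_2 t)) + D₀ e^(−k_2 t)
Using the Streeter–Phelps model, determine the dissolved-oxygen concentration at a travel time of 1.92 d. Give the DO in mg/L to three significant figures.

k_1 L₀/(k_2−k_1) = 0.387×33.4/(1.40−0.387) = 12.93/1.013 = 12.76 mg/L.
e^(−k_1 t) = e^(−0.387×1.920) = 0.4757; e^(−k_2 t) = e^(−1.40×1.920) = 0.06802.
D = 12.76 × (0.4757 − 0.06802) + 3.23 × 0.06802 = 5.202 + 0.2197 = 5.421 mg/L.
DO = C_s − D = 8.51 − 5.421 = 3.089 mg/L.

DO ≈ 3.09 mg/L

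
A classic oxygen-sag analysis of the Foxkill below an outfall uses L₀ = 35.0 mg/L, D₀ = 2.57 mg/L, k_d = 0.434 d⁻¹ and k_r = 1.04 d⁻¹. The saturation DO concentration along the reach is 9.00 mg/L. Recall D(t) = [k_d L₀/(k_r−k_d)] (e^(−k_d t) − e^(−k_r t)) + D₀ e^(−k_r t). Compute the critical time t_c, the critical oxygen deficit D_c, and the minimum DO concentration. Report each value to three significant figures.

t_c ≈ 1.26 d; D_c ≈ 8.44 mg/L; min DO ≈ 0.560 mg/L

With k_r/k_d = 2.396 and 1 − D₀(k_r−k_d)/(k_d L₀) = 0.8975,
t_c = ln(2.396 × 0.8975) / (1.04 − 0.434) = ln(2.151) / 0.6060 = 0.7658/0.6060 = 1.264 d.
L(t_c) = L₀ e^(−k_d t_c) = 35.0 × 0.5779 = 20.23 mg/L, and at the critical point k_r D_c = k_d L, so D_c = (0.434/1.04) × 20.23 = 8.440 mg/L.
Minimum DO = C_s − D_c = 9.00 − 8.440 = 0.5598 mg/L.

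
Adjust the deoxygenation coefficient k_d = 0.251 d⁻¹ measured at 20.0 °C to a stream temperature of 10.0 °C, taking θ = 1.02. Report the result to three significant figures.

k_d(T₂) = k_d(T₁) · θ^(T₂−T₁) = 0.251 × 1.02^(10.0−20.0)
= 0.251 × 1.02^-10.0 = 0.251 × 0.8203 = 0.2059 d⁻¹.

k_d ≈ 0.206 d⁻¹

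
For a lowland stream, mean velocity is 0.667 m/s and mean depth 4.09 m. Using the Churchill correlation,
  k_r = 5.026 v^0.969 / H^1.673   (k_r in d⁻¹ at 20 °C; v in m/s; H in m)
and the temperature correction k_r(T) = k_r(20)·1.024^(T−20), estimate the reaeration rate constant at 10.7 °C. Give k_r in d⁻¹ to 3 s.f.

k_r(20) = 5.026 × 0.667^0.969 / 4.09^1.673 = 5.026 × 0.6754 / 10.55 = 0.3217 d⁻¹.
k_r(10.7) = 0.3217 × 1.024^(10.7−20) = 0.3217 × 0.8021 = 0.2580 d⁻¹.

k_r ≈ 0.258 d⁻¹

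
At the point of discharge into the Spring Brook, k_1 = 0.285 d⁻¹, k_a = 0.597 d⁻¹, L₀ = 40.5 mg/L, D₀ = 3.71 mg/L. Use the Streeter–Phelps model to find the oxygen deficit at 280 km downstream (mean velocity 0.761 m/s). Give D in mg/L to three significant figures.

D ≈ 8.37 mg/L

Travel time t = x/v = 280 km / (0.761 m/s) = 280000 m / 0.761 m/s = 367900 s = 4.259 d.
k_1 L₀/(k_a−k_1) = 0.285×40.5/(0.597−0.285) = 11.54/0.3120 = 37.00 mg/L.
e^(−k_1 t) = e^(−0.285×4.259) = 0.2971; e^(−k_a t) = e^(−0.597×4.259) = 0.07868.
D = 37.00 × (0.2971 − 0.07868) + 3.71 × 0.07868 = 8.080 + 0.2919 = 8.372 mg/L.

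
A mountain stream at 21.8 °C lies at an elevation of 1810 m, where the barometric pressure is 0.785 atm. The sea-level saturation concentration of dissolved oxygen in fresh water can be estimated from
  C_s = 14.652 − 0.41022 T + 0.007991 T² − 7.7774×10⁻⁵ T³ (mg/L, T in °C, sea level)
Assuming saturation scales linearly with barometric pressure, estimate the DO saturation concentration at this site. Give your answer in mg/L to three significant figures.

C_s ≈ 6.83 mg/L

At sea level: C_s = 14.652 − 0.41022×21.8 + 0.007991×21.8² − 7.7774×10⁻⁵×21.8³ = 8.701 mg/L.
Pressure correction: C_s' = 8.701 × 0.785 = 6.830 mg/L.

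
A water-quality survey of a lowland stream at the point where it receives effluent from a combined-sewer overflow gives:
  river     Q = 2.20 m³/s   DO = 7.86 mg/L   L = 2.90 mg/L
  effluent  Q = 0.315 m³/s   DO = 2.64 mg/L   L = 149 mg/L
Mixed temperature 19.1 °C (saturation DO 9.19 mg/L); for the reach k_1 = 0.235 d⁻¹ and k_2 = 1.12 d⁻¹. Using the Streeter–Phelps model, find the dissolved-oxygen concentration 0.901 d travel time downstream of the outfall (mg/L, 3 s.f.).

Mixed DO = (2.20×7.86 + 0.315×2.64)/(2.20+0.315) = 18.12/2.515 = 7.206 mg/L.
Mixed L₀ = (2.20×2.90 + 0.315×149)/(2.515) = 53.32/2.515 = 21.20 mg/L.
Initial deficit D₀ = C_s − DO₀ = 9.19 − 7.206 = 1.984 mg/L.
D(0.901) = [0.235×21.20/(1.12−0.235)](e^(−0.235×0.901) − e^(−1.12×0.901)) + 1.984 e^(−1.12×0.901)
= 5.629 × (0.8092 − 0.3645) + 1.984 × 0.3645 = 3.226 mg/L.
DO = 9.19 − 3.226 = 5.964 mg/L.

DO ≈ 5.96 mg/L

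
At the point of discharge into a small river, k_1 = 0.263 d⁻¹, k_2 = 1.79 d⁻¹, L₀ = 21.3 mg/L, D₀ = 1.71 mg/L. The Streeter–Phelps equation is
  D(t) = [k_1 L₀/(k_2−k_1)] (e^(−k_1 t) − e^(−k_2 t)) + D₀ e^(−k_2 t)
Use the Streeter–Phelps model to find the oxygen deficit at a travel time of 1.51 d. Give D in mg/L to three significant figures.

k_1 L₀/(k_2−k_1) = 0.263×21.3/(1.79−0.263) = 5.602/1.527 = 3.669 mg/L.
e^(−k_1 t) = e^(−0.263×1.510) = 0.6722; e^(−k_2 t) = e^(−1.79×1.510) = 0.06701.
D = 3.669 × (0.6722 − 0.06701) + 1.71 × 0.06701 = 2.220 + 0.1146 = 2.335 mg/L.

D ≈ 2.33 mg/L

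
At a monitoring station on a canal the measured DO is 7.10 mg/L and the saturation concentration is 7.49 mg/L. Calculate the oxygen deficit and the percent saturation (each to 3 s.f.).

D = C_s − C = 7.49 − 7.10 = 0.390 mg/L.
% saturation = 7.10/7.49 × 100 = 94.8 %.

D ≈ 0.390 mg/L; 94.8 % saturation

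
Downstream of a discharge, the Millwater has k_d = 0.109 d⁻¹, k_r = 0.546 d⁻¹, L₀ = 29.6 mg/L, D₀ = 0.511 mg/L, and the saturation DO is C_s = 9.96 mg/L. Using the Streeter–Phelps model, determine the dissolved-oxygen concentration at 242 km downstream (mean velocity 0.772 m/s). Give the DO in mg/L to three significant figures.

DO ≈ 5.94 mg/L

Travel time t = x/v = 242 km / (0.772 m/s) = 242000 m / 0.772 m/s = 313500 s = 3.628 d.
k_d L₀/(k_r−k_d) = 0.109×29.6/(0.546−0.109) = 3.226/0.4370 = 7.383 mg/L.
e^(−k_d t) = e^(−0.109×3.628) = 0.6734; e^(−k_r t) = e^(−0.546×3.628) = 0.1379.
D = 7.383 × (0.6734 − 0.1379) + 0.511 × 0.1379 = 3.953 + 0.07049 = 4.024 mg/L.
DO = C_s − D = 9.96 − 4.024 = 5.936 mg/L.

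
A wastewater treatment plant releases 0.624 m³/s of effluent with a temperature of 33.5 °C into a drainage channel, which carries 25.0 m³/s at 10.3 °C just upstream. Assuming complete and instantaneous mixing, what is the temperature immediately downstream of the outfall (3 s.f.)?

Flow-weighted mixing: C = (Q_r C_r + Q_w C_w)/(Q_r + Q_w)
= (25.0×10.3 + 0.624×33.5)/(25.0 + 0.624) = 278.4/25.62 = 10.86 °C.

10.9 °C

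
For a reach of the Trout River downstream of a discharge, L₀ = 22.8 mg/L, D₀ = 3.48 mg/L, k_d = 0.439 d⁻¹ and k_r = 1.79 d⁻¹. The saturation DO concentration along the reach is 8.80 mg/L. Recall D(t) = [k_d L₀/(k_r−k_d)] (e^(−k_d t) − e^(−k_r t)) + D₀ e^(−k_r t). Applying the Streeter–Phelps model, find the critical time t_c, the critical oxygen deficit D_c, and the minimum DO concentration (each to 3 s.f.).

t_c ≈ 0.571 d; D_c ≈ 4.35 mg/L; min DO ≈ 4.45 mg/L

With k_r/k_d = 4.077 and 1 − D₀(k_r−k_d)/(k_d L₀) = 0.5303,
t_c = ln(4.077 × 0.5303) / (1.79 − 0.439) = ln(2.162) / 1.351 = 0.7711/1.351 = 0.5708 d.
D_c = (k_d/k_r) L₀ e^(−k_d t_c) = (0.439/1.79) × 22.8 × e^(−0.439×0.5708) = 0.2453 × 22.8 × 0.7784 = 4.352 mg/L.
Minimum DO = C_s − D_c = 8.80 − 4.352 = 4.448 mg/L.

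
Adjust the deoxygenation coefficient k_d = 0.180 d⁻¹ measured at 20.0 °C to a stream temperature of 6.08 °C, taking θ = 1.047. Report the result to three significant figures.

k_d(T₂) = k_d(T₁) · θ^(T₂−T₁) = 0.180 × 1.047^(6.08−20.0)
= 0.180 × 1.047^-13.9 = 0.180 × 0.5276 = 0.09498 d⁻¹.

k_d ≈ 0.0950 d⁻¹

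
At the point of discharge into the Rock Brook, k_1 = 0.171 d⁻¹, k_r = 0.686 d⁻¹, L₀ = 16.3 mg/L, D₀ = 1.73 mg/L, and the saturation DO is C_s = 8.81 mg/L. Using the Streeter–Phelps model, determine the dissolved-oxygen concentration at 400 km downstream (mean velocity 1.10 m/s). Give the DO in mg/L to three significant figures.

Travel time t = x/v = 400 km / (1.10 m/s) = 400000 m / 1.10 m/s = 363600 s = 4.209 d.
k_1 L₀/(k_r−k_1) = 0.171×16.3/(0.686−0.171) = 2.787/0.5150 = 5.412 mg/L.
e^(−k_1 t) = e^(−0.171×4.209) = 0.4869; e^(−k_r t) = e^(−0.686×4.209) = 0.05573.
D = 5.412 × (0.4869 − 0.05573) + 1.73 × 0.05573 = 2.334 + 0.09642 = 2.430 mg/L.
DO = C_s − D = 8.81 − 2.430 = 6.380 mg/L.

DO ≈ 6.38 mg/L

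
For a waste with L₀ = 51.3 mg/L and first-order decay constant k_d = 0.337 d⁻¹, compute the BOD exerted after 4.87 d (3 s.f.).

y ≈ 41.4 mg/L

y_t = L₀(1 − e^(−k_d t)) = 51.3 × (1 − e^(−0.337×4.87))
= 51.3 × (1 − 0.1937) = 51.3 × 0.8063 = 41.36 mg/L.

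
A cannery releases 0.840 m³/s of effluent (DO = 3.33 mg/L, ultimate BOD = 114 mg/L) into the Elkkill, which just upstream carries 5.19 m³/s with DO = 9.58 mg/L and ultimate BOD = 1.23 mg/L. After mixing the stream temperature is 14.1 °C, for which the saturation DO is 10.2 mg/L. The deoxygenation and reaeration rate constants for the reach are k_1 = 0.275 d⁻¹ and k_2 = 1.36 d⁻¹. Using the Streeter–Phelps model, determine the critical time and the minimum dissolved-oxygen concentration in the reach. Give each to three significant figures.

t_c ≈ 1.08 d; minimum DO ≈ 7.66 mg/L

Mixed DO = (5.19×9.58 + 0.840×3.33)/(5.19+0.840) = 52.52/6.030 = 8.709 mg/L.
Mixed L₀ = (5.19×1.23 + 0.840×114)/(6.030) = 102.1/6.030 = 16.94 mg/L.
Initial deficit D₀ = C_s − DO₀ = 10.2 − 8.709 = 1.491 mg/L.
t_c = (1/1.085) ln[(1.36/0.275)(1 − 1.491×1.085/(0.275×16.94))] = 0.9217 × ln(3.228) = 1.080 d.
D_c = (0.275/1.36) × 16.94 × e^(−0.275×1.080) = 0.2022 × 16.94 × 0.7430 = 2.545 mg/L.
Minimum DO = 10.2 − 2.545 = 7.655 mg/L.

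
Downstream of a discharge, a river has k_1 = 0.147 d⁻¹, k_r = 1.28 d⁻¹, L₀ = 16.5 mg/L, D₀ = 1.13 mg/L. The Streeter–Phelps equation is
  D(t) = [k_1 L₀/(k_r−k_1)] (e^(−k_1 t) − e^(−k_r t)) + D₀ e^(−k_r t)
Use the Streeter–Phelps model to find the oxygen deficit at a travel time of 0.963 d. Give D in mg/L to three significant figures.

k_1 L₀/(k_r−k_1) = 0.147×16.5/(1.28−0.147) = 2.425/1.133 = 2.141 mg/L.
e^(−k_1 t) = e^(−0.147×0.9630) = 0.8680; e^(−k_r t) = e^(−1.28×0.9630) = 0.2915.
D = 2.141 × (0.8680 − 0.2915) + 1.13 × 0.2915 = 1.234 + 0.3294 = 1.564 mg/L.

D ≈ 1.56 mg/L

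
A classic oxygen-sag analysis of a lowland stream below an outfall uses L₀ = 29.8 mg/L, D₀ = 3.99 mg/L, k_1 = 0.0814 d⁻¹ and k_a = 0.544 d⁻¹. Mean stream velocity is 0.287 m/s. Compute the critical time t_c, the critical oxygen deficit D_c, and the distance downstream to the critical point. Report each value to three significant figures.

At the critical point dD/dt = 0, so k_1 L₀ e^(−k_1 t) = k_a D. Substituting D(t) from the Streeter–Phelps equation and solving for t gives
t_c = ln[(k_a/k_1)(1 − D₀(k_a−k_1)/(k_1 L₀))] / (k_a−k_1).
Here k_a−k_1 = 0.4626 d⁻¹ and 1 − D₀(k_a−k_1)/(k_1 L₀) = 1 − 3.99×0.4626/(0.0814×29.8) = 0.2391, so
t_c = ln(6.683 × 0.2391) / 0.4626 = 0.4686 / 0.4626 = 1.013 d.
L(t_c) = L₀ e^(−k_1 t_c) = 29.8 × 0.9208 = 27.44 mg/L, and at the critical point k_a D_c = k_1 L, so D_c = (0.0814/0.544) × 27.44 = 4.106 mg/L.
x_c = v t_c = 0.287 m/s × 1.013 d × 86400 s/d = 25120 m ≈ 25.1 km.

t_c ≈ 1.01 d; D_c ≈ 4.11 mg/L; x_c ≈ 25.1 km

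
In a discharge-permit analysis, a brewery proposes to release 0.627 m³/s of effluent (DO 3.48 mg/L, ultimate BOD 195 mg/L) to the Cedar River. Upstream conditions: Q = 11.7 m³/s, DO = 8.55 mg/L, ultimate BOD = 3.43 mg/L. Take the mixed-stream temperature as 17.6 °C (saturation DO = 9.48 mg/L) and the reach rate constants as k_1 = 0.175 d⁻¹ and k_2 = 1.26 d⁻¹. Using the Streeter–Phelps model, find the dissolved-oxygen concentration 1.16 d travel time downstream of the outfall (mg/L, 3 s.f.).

DO ≈ 7.96 mg/L

Mixed DO = (11.7×8.55 + 0.627×3.48)/(11.7+0.627) = 102.2/12.33 = 8.292 mg/L.
Mixed L₀ = (11.7×3.43 + 0.627×195)/(12.33) = 162.4/12.33 = 13.17 mg/L.
Initial deficit D₀ = C_s − DO₀ = 9.48 − 8.292 = 1.188 mg/L.
D(1.16) = [0.175×13.17/(1.26−0.175)](e^(−0.175×1.16) − e^(−1.26×1.16)) + 1.188 e^(−1.26×1.16)
= 2.125 × (0.8163 − 0.2319) + 1.188 × 0.2319 = 1.517 mg/L.
DO = 9.48 − 1.517 = 7.963 mg/L.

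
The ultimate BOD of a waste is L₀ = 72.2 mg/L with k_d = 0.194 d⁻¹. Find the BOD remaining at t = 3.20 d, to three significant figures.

L_t = L₀ e^(−k_d t) = 72.2 × e^(−0.194×3.20) = 72.2 × 0.5375 = 38.81 mg/L.

L ≈ 38.8 mg/L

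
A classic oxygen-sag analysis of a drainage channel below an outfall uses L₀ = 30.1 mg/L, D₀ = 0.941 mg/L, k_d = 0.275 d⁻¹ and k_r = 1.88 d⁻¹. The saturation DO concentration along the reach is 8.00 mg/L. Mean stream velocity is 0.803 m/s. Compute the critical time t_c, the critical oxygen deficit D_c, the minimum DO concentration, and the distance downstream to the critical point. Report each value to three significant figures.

t_c ≈ 1.07 d; D_c ≈ 3.28 mg/L; min DO ≈ 4.72 mg/L; x_c ≈ 74.4 km

t_c = [1/(k_r−k_d)] ln[(k_r/k_d)(1 − D₀(k_r−k_d)/(k_d L₀))]
= [1/(1.88−0.275)] ln[(1.88/0.275)(1 − 0.941×1.605/(0.275×30.1))]
= (1/1.605) ln[6.836 × 0.8175] = 0.6231 × ln(5.589) = 0.6231 × 1.721 = 1.072 d.
D_c = (k_d/k_r) L₀ e^(−k_d t_c) = (0.275/1.88) × 30.1 × e^(−0.275×1.072) = 0.1463 × 30.1 × 0.7446 = 3.279 mg/L.
Minimum DO = C_s − D_c = 8.00 − 3.279 = 4.721 mg/L.
x_c = v t_c = 0.803 m/s × 1.072 d × 86400 s/d = 74380 m ≈ 74.4 km.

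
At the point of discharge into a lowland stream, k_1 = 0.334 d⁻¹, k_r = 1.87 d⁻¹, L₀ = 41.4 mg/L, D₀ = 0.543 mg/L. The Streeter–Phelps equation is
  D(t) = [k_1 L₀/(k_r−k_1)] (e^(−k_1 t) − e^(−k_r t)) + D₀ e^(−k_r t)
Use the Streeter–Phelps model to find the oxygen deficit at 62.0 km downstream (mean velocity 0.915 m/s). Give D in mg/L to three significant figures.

D ≈ 4.98 mg/L

Travel time t = x/v = 62.0 km / (0.915 m/s) = 62000 m / 0.915 m/s = 67760 s = 0.7843 d.
k_1 L₀/(k_r−k_1) = 0.334×41.4/(1.87−0.334) = 13.83/1.536 = 9.002 mg/L.
e^(−k_1 t) = e^(−0.334×0.7843) = 0.7696; e^(−k_r t) = e^(−1.87×0.7843) = 0.2307.
D = 9.002 × (0.7696 − 0.2307) + 0.543 × 0.2307 = 4.851 + 0.1253 = 4.976 mg/L.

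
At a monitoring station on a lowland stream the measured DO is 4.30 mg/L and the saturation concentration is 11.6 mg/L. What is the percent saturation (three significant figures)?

37.1 % saturation

% saturation = C/C_s × 100 = 4.30/11.6 × 100 = 37.1 %.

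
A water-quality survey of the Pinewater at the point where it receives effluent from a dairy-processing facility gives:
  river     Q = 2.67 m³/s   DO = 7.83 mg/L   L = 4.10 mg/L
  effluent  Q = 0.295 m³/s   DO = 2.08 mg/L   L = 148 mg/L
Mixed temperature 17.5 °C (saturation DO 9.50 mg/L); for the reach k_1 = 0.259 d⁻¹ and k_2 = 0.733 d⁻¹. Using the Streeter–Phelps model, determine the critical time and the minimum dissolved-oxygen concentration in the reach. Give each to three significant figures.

Mixed DO = (2.67×7.83 + 0.295×2.08)/(2.67+0.295) = 21.52/2.965 = 7.258 mg/L.
Mixed L₀ = (2.67×4.10 + 0.295×148)/(2.965) = 54.61/2.965 = 18.42 mg/L.
Initial deficit D₀ = C_s − DO₀ = 9.50 − 7.258 = 2.242 mg/L.
t_c = (1/0.4740) ln[(0.733/0.259)(1 − 2.242×0.4740/(0.259×18.42))] = 2.110 × ln(2.200) = 1.663 d.
D_c = (0.259/0.733) × 18.42 × e^(−0.259×1.663) = 0.3533 × 18.42 × 0.6500 = 4.230 mg/L.
Minimum DO = 9.50 − 4.230 = 5.270 mg/L.

t_c ≈ 1.66 d; minimum DO ≈ 5.27 mg/L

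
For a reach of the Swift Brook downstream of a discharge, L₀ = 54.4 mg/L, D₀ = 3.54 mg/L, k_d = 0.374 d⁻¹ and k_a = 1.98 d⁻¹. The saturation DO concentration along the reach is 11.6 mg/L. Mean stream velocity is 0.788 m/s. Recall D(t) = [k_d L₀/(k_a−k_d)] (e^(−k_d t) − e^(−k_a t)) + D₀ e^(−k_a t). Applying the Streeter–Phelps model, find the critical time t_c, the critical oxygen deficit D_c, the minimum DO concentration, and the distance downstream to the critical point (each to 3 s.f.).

t_c ≈ 0.834 d; D_c ≈ 7.52 mg/L; min DO ≈ 4.08 mg/L; x_c ≈ 56.8 km

t_c = [1/(k_a−k_d)] ln[(k_a/k_d)(1 − D₀(k_a−k_d)/(k_d L₀))]
= [1/(1.98−0.374)] ln[(1.98/0.374)(1 − 3.54×1.606/(0.374×54.4))]
= (1/1.606) ln[5.294 × 0.7206] = 0.6227 × ln(3.815) = 0.6227 × 1.339 = 0.8337 d.
D_c = (k_d/k_a) L₀ e^(−k_d t_c) = (0.374/1.98) × 54.4 × e^(−0.374×0.8337) = 0.1889 × 54.4 × 0.7321 = 7.523 mg/L.
Minimum DO = C_s − D_c = 11.6 − 7.523 = 4.077 mg/L.
x_c = v t_c = 0.788 m/s × 0.8337 d × 86400 s/d = 56760 m ≈ 56.8 km.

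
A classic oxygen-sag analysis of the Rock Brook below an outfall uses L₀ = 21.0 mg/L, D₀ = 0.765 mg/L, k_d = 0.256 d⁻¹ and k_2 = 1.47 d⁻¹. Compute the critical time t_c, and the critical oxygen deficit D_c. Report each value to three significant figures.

t_c = [1/(k_2−k_d)] ln[(k_2/k_d)(1 − D₀(k_2−k_d)/(k_d L₀))]
= [1/(1.47−0.256)] ln[(1.47/0.256)(1 − 0.765×1.214/(0.256×21.0))]
= (1/1.214) ln[5.742 × 0.8272] = 0.8237 × ln(4.750) = 0.8237 × 1.558 = 1.284 d.
L(t_c) = L₀ e^(−k_d t_c) = 21.0 × 0.7199 = 15.12 mg/L, and at the critical point k_2 D_c = k_d L, so D_c = (0.256/1.47) × 15.12 = 2.633 mg/L.

t_c ≈ 1.28 d; D_c ≈ 2.63 mg/L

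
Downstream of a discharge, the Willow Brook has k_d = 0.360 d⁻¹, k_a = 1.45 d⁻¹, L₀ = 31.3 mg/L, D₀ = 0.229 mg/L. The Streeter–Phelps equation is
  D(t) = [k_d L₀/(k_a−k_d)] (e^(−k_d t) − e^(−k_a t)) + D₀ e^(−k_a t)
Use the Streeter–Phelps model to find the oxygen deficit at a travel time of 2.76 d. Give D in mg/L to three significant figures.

D ≈ 3.64 mg/L

k_d L₀/(k_a−k_d) = 0.360×31.3/(1.45−0.360) = 11.27/1.090 = 10.34 mg/L.
e^(−k_d t) = e^(−0.360×2.760) = 0.3702; e^(−k_a t) = e^(−1.45×2.760) = 0.01828.
D = 10.34 × (0.3702 − 0.01828) + 0.229 × 0.01828 = 3.638 + 0.004186 = 3.643 mg/L.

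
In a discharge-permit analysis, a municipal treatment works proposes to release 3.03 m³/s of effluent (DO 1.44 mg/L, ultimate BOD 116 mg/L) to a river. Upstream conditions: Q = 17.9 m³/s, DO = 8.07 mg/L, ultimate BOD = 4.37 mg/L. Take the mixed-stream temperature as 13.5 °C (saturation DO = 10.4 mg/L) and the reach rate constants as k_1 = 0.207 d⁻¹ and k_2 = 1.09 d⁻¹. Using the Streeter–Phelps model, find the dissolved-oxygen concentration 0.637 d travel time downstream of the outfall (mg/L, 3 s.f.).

Mixed DO = (17.9×8.07 + 3.03×1.44)/(17.9+3.03) = 148.8/20.93 = 7.110 mg/L.
Mixed L₀ = (17.9×4.37 + 3.03×116)/(20.93) = 429.7/20.93 = 20.53 mg/L.
Initial deficit D₀ = C_s − DO₀ = 10.4 − 7.110 = 3.290 mg/L.
D(0.637) = [0.207×20.53/(1.09−0.207)](e^(−0.207×0.637) − e^(−1.09×0.637)) + 3.290 e^(−1.09×0.637)
= 4.813 × (0.8765 − 0.4994) + 3.290 × 0.4994 = 3.458 mg/L.
DO = 10.4 − 3.458 = 6.942 mg/L.

DO ≈ 6.94 mg/L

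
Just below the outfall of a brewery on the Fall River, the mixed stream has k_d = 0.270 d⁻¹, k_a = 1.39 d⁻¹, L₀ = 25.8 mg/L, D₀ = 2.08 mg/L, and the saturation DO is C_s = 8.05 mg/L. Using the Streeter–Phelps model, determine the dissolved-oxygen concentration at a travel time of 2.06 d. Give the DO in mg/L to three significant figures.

k_d L₀/(k_a−k_d) = 0.270×25.8/(1.39−0.270) = 6.966/1.120 = 6.220 mg/L.
e^(−k_d t) = e^(−0.270×2.060) = 0.5734; e^(−k_a t) = e^(−1.39×2.060) = 0.05707.
D = 6.220 × (0.5734 − 0.05707) + 2.08 × 0.05707 = 3.211 + 0.1187 = 3.330 mg/L.
DO = C_s − D = 8.05 − 3.330 = 4.720 mg/L.

DO ≈ 4.72 mg/L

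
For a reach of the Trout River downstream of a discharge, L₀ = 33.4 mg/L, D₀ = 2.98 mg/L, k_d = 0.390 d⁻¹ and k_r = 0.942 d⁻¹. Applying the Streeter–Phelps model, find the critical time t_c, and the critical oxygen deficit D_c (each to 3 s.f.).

With k_r/k_d = 2.415 and 1 − D₀(k_r−k_d)/(k_d L₀) = 0.8737,
t_c = ln(2.415 × 0.8737) / (0.942 − 0.390) = ln(2.110) / 0.5520 = 0.7469/0.5520 = 1.353 d.
L(t_c) = L₀ e^(−k_d t_c) = 33.4 × 0.5900 = 19.71 mg/L, and at the critical point k_r D_c = k_d L, so D_c = (0.390/0.942) × 19.71 = 8.158 mg/L.

t_c ≈ 1.35 d; D_c ≈ 8.16 mg/L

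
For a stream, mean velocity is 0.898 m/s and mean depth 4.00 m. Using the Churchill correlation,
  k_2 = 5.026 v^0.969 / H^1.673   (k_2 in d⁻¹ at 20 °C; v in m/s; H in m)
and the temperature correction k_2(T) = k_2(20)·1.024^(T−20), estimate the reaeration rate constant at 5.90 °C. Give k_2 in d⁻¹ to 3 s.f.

k_2 ≈ 0.319 d⁻¹

k_2(20) = 5.026 × 0.898^0.969 / 4.00^1.673 = 5.026 × 0.9010 / 10.17 = 0.4453 d⁻¹.
k_2(5.90) = 0.4453 × 1.024^(5.90−20) = 0.4453 × 0.7158 = 0.3188 d⁻¹.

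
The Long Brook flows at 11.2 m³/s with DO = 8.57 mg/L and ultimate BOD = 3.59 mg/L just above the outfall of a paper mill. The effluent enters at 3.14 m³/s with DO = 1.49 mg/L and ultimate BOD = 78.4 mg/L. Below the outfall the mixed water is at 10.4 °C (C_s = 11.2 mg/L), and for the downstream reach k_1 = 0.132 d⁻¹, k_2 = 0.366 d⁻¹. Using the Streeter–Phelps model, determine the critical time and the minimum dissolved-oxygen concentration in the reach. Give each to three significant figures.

Mixed DO = (11.2×8.57 + 3.14×1.49)/(11.2+3.14) = 100.7/14.34 = 7.020 mg/L.
Mixed L₀ = (11.2×3.59 + 3.14×78.4)/(14.34) = 286.4/14.34 = 19.97 mg/L.
Initial deficit D₀ = C_s − DO₀ = 11.2 − 7.020 = 4.180 mg/L.
t_c = (1/0.2340) ln[(0.366/0.132)(1 − 4.180×0.2340/(0.132×19.97))] = 4.274 × ln(1.744) = 2.377 d.
D_c = (0.132/0.366) × 19.97 × e^(−0.132×2.377) = 0.3607 × 19.97 × 0.7307 = 5.263 mg/L.
Minimum DO = 11.2 − 5.263 = 5.937 mg/L.

t_c ≈ 2.38 d; minimum DO ≈ 5.94 mg/L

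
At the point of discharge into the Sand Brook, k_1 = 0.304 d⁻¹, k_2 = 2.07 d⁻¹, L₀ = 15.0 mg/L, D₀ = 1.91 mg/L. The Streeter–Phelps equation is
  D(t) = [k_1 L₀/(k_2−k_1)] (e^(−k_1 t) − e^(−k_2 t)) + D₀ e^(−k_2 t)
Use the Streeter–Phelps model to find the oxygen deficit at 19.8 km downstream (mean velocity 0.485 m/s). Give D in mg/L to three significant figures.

D ≈ 1.98 mg/L

Travel time t = x/v = 19.8 km / (0.485 m/s) = 19800 m / 0.485 m/s = 40820 s = 0.4725 d.
k_1 L₀/(k_2−k_1) = 0.304×15.0/(2.07−0.304) = 4.560/1.766 = 2.582 mg/L.
e^(−k_1 t) = e^(−0.304×0.4725) = 0.8662; e^(−k_2 t) = e^(−2.07×0.4725) = 0.3760.
D = 2.582 × (0.8662 − 0.3760) + 1.91 × 0.3760 = 1.266 + 0.7182 = 1.984 mg/L.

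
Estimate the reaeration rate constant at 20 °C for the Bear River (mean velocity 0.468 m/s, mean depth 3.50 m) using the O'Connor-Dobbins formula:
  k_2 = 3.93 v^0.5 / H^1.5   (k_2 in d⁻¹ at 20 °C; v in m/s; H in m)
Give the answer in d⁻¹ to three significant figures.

k_2 ≈ 0.411 d⁻¹

k_2 = 3.93 × 0.468^0.5 / 3.50^1.5 = 3.93 × 0.6841 / 6.548 = 0.4106 d⁻¹.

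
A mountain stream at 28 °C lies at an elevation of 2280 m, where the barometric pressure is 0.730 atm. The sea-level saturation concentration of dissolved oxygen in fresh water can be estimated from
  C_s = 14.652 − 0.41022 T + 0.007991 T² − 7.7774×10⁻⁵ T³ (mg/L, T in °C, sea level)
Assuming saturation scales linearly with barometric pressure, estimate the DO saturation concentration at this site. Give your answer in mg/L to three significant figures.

At sea level: C_s = 14.652 − 0.41022×28 + 0.007991×28² − 7.7774×10⁻⁵×28³ = 7.723 mg/L.
Pressure correction: C_s' = 7.723 × 0.730 = 5.638 mg/L.

C_s ≈ 5.64 mg/L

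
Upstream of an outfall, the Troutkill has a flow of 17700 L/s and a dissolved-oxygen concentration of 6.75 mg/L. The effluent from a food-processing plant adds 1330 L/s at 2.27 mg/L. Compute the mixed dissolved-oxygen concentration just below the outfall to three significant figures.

Flow-weighted mixing: C = (Q_r C_r + Q_w C_w)/(Q_r + Q_w)
= (17700×6.75 + 1330×2.27)/(17700 + 1330) = 122500/19030 = 6.437 mg/L.

6.44 mg/L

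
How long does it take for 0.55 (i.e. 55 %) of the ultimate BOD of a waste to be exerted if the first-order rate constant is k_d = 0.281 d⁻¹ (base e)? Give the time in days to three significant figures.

t ≈ 2.84 d

y/L₀ = 1 − e^(−k_d t) = 0.55 ⇒ e^(−k_d t) = 0.450
t = −ln(0.450) / 0.281 = 0.7985 / 0.281 = 2.842 d.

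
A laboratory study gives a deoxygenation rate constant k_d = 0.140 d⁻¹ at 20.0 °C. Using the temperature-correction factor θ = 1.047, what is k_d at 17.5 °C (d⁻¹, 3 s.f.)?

k_d(T₂) = k_d(T₁) · θ^(T₂−T₁) = 0.140 × 1.047^(17.5−20.0)
= 0.140 × 1.047^-2.50 = 0.140 × 0.8915 = 0.1248 d⁻¹.

k_d ≈ 0.125 d⁻¹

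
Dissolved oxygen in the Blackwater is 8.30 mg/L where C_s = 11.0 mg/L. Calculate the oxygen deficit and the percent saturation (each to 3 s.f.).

D ≈ 2.70 mg/L; 75.5 % saturation

D = C_s − C = 11.0 − 8.30 = 2.70 mg/L.
% saturation = 8.30/11.0 × 100 = 75.5 %.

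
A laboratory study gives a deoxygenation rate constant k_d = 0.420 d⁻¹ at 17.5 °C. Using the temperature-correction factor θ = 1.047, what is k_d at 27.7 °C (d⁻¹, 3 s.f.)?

k_d(T₂) = k_d(T₁) · θ^(T₂−T₁) = 0.420 × 1.047^(27.7−17.5)
= 0.420 × 1.047^10.2 = 0.420 × 1.598 = 0.6710 d⁻¹.

k_d ≈ 0.671 d⁻¹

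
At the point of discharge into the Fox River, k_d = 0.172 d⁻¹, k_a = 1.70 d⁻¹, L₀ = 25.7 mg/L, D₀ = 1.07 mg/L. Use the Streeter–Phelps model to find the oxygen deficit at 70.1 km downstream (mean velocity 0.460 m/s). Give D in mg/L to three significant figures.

Travel time t = x/v = 70.1 km / (0.460 m/s) = 70100 m / 0.460 m/s = 152400 s = 1.764 d.
k_d L₀/(k_a−k_d) = 0.172×25.7/(1.70−0.172) = 4.420/1.528 = 2.893 mg/L.
e^(−k_d t) = e^(−0.172×1.764) = 0.7383; e^(−k_a t) = e^(−1.70×1.764) = 0.04986.
D = 2.893 × (0.7383 − 0.04986) + 1.07 × 0.04986 = 1.992 + 0.05336 = 2.045 mg/L.

D ≈ 2.05 mg/L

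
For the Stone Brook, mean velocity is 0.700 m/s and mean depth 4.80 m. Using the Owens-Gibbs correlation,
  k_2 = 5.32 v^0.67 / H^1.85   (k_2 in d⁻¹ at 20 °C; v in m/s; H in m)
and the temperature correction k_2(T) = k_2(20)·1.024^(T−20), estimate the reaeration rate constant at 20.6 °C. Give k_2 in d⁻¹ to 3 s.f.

k_2(20) = 5.32 × 0.700^0.67 / 4.80^1.85 = 5.32 × 0.7874 / 18.21 = 0.2301 d⁻¹.
k_2(20.6) = 0.2301 × 1.024^(20.6−20) = 0.2301 × 1.014 = 0.2334 d⁻¹.

k_2 ≈ 0.233 d⁻¹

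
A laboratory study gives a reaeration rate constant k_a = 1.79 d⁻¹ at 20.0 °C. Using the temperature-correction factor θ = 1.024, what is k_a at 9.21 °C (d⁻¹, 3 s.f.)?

k_a ≈ 1.39 d⁻¹

k_a(T₂) = k_a(T₁) · θ^(T₂−T₁) = 1.79 × 1.024^(9.21−20.0)
= 1.79 × 1.024^-10.8 = 1.79 × 0.7742 = 1.386 d⁻¹.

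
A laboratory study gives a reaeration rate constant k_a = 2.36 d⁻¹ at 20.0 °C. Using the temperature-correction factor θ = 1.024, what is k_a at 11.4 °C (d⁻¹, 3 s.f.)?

k_a ≈ 1.92 d⁻¹

k_a(T₂) = k_a(T₁) · θ^(T₂−T₁) = 2.36 × 1.024^(11.4−20.0)
= 2.36 × 1.024^-8.60 = 2.36 × 0.8155 = 1.925 d⁻¹.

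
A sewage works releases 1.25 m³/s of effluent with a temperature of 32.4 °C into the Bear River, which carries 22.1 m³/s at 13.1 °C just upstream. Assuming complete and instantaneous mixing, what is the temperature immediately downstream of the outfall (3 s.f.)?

Flow-weighted mixing: C = (Q_r C_r + Q_w C_w)/(Q_r + Q_w)
= (22.1×13.1 + 1.25×32.4)/(22.1 + 1.25) = 330.0/23.35 = 14.13 °C.

14.1 °C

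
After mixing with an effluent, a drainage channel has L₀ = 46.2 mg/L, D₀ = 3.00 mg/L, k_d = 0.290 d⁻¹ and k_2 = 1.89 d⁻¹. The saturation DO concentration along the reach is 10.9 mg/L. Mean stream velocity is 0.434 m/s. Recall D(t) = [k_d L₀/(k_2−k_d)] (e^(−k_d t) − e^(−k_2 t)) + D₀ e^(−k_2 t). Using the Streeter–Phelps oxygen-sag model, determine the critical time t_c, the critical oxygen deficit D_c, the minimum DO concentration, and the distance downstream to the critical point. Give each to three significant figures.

t_c ≈ 0.894 d; D_c ≈ 5.47 mg/L; min DO ≈ 5.43 mg/L; x_c ≈ 33.5 km

With k_2/k_d = 6.517 and 1 − D₀(k_2−k_d)/(k_d L₀) = 0.6417,
t_c = ln(6.517 × 0.6417) / (1.89 − 0.290) = ln(4.182) / 1.600 = 1.431/1.600 = 0.8943 d.
D_c = (k_d/k_2) L₀ e^(−k_d t_c) = (0.290/1.89) × 46.2 × e^(−0.290×0.8943) = 0.1534 × 46.2 × 0.7716 = 5.469 mg/L.
Minimum DO = C_s − D_c = 10.9 − 5.469 = 5.431 mg/L.
x_c = v t_c = 0.434 m/s × 0.8943 d × 86400 s/d = 33530 m ≈ 33.5 km.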